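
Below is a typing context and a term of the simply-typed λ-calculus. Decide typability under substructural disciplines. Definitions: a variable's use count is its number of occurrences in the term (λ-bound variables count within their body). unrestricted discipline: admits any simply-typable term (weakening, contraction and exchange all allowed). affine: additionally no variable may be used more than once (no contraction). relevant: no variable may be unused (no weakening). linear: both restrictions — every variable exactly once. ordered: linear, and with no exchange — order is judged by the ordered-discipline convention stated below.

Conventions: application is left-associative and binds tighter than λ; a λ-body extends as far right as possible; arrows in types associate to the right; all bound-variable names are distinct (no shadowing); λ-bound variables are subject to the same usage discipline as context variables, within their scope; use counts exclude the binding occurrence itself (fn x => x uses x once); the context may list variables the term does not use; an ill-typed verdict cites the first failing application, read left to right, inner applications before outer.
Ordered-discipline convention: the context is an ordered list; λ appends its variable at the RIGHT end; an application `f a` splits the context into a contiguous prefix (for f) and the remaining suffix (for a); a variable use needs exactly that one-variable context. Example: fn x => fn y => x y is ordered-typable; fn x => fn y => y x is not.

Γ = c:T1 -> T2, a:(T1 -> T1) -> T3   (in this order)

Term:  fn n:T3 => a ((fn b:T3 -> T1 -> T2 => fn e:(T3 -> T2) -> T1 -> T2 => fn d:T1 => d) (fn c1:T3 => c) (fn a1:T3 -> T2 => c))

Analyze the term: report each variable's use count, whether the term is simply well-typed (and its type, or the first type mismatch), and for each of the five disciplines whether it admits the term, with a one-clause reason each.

usage: c: 2×; a: 1×; n [bound]: 0×; b [bound]: 0×; e [bound]: 0×; d [bound]: 1×; c1 [bound]: 0×; a1 [bound]: 0×
use order (left to right): a, d, c, c
typing: well-typed — term : T3 -> T3
ordered ✗ (needs contraction — c ×2; unused: n, b, e, c1, a1 — weakening required)
linear ✗ (needs contraction — c ×2; unused: n, b, e, c1, a1 — weakening required)
affine ✗ (needs contraction — c ×2)
relevant ✗ (unused: n, b, e, c1, a1 — weakening required)
unrestricted ✓ (typability at T3 -> T3 is all that's needed)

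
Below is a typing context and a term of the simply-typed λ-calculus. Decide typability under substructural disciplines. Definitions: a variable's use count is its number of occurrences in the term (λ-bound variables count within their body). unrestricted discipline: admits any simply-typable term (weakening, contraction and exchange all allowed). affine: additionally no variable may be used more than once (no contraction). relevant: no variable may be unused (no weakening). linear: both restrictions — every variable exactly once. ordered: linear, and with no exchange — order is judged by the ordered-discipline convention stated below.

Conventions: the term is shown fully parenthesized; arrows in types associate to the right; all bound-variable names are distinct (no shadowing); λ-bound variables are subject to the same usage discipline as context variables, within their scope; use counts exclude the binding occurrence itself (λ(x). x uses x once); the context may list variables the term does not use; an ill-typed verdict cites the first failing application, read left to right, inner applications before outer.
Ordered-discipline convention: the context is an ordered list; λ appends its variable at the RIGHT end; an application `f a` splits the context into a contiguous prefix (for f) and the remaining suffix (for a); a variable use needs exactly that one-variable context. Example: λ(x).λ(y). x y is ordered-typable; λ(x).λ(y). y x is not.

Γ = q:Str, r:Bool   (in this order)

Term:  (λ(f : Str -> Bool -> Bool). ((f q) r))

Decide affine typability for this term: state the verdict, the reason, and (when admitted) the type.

yes — none of q, r, f used more than once; term : (Str -> Bool -> Bool) -> Bool
usage: q=1, r=1, f (bound)=1
order of uses: f, q, r
typing: the term checks, with type (Str -> Bool -> Bool) -> Bool
summary: ordered ✗ · linear ✓ · affine ✓ · relevant ✓ · unrestricted ✓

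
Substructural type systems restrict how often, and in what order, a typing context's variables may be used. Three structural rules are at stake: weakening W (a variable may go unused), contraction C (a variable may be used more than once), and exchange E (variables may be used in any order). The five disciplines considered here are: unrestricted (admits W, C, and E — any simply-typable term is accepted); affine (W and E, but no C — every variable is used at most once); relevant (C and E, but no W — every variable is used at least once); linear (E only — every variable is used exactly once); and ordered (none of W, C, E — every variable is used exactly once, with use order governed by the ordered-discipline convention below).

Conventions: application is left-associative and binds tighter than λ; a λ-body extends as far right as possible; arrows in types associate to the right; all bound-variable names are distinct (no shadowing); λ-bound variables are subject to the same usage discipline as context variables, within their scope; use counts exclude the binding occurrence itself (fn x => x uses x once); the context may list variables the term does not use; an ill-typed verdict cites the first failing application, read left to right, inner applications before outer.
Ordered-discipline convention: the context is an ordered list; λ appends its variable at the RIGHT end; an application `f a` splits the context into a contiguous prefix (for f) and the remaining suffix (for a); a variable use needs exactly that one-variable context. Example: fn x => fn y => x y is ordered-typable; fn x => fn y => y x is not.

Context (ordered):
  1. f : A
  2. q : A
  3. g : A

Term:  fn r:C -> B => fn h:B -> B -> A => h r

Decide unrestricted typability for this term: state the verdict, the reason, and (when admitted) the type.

no — the type mismatch rejects it
variable uses: f: 0, q: 0, g: 0, r (λ-bound): 1, h (λ-bound): 1
use order (left to right): h, r
typing: ill-typed: a function awaiting B gets C -> B
per-discipline verdicts: ordered ✗, linear ✗, affine ✗, relevant ✗, unrestricted ✗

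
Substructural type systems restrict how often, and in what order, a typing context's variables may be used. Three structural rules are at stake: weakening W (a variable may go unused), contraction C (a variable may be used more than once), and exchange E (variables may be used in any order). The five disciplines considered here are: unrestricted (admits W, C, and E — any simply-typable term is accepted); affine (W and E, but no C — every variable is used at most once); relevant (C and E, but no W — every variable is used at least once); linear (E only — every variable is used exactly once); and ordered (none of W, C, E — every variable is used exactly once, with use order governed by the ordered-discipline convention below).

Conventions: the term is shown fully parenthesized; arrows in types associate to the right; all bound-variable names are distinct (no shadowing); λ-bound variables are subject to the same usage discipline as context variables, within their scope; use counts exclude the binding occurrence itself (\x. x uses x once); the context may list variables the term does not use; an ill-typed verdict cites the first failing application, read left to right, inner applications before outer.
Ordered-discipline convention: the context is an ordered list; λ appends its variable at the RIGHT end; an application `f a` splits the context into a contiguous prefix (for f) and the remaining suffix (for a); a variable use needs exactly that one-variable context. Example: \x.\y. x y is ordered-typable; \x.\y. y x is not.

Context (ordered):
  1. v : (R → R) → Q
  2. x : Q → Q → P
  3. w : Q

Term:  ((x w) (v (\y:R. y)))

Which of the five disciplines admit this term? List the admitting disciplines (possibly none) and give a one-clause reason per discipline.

admitted by: linear, affine, relevant, unrestricted
usage: v: 1×, x: 1×, w: 1×, y (bound): 1×
left-to-right use order: x, w, v, y
typing: ✓ — P
ordered ✗ (no contiguous prefix/suffix split fits x, w, v, y)
linear ✓ (each of v, x, w, y used exactly once)
affine ✓ (no duplicate uses among v, x, w, y)
relevant ✓ (v, x, w, y: all used, weakening unneeded)
unrestricted ✓ (typability at P is all that's needed)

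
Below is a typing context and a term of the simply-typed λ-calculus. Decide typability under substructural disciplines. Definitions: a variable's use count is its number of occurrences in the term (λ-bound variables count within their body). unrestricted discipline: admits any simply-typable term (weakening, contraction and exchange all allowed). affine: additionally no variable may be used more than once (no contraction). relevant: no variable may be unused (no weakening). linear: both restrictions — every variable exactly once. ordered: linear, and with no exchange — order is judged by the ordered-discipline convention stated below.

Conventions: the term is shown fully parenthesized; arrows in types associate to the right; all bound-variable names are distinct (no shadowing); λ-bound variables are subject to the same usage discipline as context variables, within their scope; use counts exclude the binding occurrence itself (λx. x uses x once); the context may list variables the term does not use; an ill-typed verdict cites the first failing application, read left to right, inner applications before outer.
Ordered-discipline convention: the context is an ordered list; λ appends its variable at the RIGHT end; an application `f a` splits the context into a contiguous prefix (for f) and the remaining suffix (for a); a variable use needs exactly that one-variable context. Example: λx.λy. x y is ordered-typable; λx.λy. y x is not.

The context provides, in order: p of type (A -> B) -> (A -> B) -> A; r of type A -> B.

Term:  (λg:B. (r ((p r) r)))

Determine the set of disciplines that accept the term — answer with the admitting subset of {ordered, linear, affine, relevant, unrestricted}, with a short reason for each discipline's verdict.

admitting disciplines: unrestricted
variable uses: p=1; r=3; g (bound)=0
order of uses: r, p, r, r
typing: ✓ — B -> B
ordered: ✗ — repeated use of r ×3; g left unused
linear: ✗ — repeated use of r ×3; g left unused
affine: ✗ — repeated use of r ×3
relevant: ✗ — g left unused
unrestricted: ✓ — type-checks (B -> B) and nothing is barred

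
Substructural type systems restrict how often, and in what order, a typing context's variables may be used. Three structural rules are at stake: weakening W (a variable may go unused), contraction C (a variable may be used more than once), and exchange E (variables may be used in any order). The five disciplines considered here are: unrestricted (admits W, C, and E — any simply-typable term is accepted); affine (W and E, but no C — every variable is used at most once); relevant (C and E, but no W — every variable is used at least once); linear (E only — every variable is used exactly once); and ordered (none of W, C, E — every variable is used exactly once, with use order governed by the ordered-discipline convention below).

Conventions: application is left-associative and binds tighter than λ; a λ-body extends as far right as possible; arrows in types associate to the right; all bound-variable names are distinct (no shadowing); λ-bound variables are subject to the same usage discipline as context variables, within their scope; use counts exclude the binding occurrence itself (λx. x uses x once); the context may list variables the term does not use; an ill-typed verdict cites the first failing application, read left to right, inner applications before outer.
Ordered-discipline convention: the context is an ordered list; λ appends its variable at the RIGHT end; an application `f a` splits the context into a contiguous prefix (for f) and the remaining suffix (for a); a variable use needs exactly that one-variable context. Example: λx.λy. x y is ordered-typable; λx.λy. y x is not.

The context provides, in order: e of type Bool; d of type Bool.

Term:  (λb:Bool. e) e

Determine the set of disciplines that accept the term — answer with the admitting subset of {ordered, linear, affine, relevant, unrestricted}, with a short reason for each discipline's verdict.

admitted in: unrestricted
counts: e: 2, d: 0, b (bound): 0
left-to-right use order: e, e
typing: the term checks, with type Bool
ordered: ✗ — e ×2 used more than once (contraction); d, b never used (weakening)
linear: ✗ — e ×2 used more than once (contraction); d, b never used (weakening)
affine: ✗ — e ×2 used more than once (contraction)
relevant: ✗ — d, b never used (weakening)
unrestricted: ✓ — well-typed at Bool; no restrictions here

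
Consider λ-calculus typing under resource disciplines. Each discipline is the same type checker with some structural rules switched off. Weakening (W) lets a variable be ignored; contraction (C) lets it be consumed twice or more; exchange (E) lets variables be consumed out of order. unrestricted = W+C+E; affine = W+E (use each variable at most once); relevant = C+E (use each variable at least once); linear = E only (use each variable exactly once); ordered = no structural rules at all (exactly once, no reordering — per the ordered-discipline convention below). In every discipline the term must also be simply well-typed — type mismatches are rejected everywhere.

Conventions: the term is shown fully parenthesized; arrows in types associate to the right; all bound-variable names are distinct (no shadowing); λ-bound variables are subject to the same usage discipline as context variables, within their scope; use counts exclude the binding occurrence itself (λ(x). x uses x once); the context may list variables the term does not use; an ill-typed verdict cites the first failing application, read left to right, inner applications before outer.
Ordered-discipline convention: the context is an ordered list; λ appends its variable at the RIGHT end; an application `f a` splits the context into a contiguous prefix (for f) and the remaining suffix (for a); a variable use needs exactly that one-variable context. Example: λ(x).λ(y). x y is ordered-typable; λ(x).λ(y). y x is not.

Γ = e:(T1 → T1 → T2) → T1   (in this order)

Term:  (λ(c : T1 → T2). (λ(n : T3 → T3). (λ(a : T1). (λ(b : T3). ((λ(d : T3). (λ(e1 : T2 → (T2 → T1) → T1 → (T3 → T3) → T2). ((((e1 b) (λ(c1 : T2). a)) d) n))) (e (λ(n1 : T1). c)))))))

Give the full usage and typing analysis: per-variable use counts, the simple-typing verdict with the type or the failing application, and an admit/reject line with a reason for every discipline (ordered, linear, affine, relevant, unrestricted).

counts: e: 1, c (bound): 1, n (bound): 1, a (bound): 1, b (bound): 1, d (bound): 1, e1 (bound): 1, c1 (bound): 0, n1 (bound): 0
uses in reading order: e1, b, a, d, n, e, c
typing: ill-typed: a function awaiting T2 gets T3
ordered ✗ (fails simple typing)
linear ✗ (a type mismatch blocks all five)
affine ✗ (the type mismatch rejects it)
relevant ✗ (not simply typable)
unrestricted ✗ (fails simple typing)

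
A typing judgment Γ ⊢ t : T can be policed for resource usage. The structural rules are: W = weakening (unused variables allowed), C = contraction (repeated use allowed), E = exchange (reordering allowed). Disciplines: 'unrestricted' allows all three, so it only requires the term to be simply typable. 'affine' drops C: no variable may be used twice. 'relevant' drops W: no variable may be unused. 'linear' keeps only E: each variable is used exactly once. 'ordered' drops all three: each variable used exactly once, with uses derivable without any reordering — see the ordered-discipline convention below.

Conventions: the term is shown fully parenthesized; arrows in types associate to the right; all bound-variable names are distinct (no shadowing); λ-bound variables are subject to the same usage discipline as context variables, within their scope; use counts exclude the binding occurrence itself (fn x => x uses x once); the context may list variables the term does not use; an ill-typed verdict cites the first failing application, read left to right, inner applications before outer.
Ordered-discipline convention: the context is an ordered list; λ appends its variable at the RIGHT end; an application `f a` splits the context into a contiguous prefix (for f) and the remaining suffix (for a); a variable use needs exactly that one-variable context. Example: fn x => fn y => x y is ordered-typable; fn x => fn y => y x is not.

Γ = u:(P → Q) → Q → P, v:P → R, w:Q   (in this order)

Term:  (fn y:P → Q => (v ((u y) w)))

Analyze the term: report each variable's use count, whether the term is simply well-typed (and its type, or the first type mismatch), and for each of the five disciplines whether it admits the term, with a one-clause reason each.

counts: u=1, v=1, w=1, y (λ-bound)=1
uses in reading order: v, u, y, w
typing: ✓ — (P → Q) → R
ordered: ✗ — no contiguous prefix/suffix split fits v, u, y, w
linear: ✓ — u, v, w, y: one use apiece
affine: ✓ — none of u, v, w, y used more than once
relevant: ✓ — u, v, w, y: all used, weakening unneeded
unrestricted: ✓ — typability at (P → Q) → R is all that's needed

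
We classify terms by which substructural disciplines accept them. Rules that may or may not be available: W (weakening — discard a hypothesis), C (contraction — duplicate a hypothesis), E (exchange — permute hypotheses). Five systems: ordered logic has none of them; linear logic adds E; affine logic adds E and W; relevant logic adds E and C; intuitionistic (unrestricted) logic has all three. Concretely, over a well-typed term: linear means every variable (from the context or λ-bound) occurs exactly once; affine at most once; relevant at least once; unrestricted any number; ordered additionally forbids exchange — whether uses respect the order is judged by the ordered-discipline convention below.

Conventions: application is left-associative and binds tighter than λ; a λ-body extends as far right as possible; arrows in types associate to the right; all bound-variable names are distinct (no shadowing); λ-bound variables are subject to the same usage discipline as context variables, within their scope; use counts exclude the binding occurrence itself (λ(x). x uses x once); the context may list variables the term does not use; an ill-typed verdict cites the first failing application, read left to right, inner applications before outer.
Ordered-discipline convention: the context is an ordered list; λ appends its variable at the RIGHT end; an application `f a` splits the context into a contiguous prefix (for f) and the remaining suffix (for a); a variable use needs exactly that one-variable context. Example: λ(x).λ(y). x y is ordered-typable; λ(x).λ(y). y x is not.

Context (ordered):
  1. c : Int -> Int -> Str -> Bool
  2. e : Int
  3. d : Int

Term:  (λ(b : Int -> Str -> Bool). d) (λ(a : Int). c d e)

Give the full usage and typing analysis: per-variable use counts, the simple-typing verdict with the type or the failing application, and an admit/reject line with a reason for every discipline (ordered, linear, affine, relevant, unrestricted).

counts: c: 1×; e: 1×; d: 2×; b [bound]: 0×; a [bound]: 0×
use order (left to right): d, c, d, e
typing: the term checks, with type Int
ordered: ✗ — repeated use of d ×2; b, a never used (weakening)
linear: ✗ — repeated use of d ×2; b, a never used (weakening)
affine: ✗ — repeated use of d ×2
relevant: ✗ — b, a never used (weakening)
unrestricted: ✓ — typability at Int is all that's needed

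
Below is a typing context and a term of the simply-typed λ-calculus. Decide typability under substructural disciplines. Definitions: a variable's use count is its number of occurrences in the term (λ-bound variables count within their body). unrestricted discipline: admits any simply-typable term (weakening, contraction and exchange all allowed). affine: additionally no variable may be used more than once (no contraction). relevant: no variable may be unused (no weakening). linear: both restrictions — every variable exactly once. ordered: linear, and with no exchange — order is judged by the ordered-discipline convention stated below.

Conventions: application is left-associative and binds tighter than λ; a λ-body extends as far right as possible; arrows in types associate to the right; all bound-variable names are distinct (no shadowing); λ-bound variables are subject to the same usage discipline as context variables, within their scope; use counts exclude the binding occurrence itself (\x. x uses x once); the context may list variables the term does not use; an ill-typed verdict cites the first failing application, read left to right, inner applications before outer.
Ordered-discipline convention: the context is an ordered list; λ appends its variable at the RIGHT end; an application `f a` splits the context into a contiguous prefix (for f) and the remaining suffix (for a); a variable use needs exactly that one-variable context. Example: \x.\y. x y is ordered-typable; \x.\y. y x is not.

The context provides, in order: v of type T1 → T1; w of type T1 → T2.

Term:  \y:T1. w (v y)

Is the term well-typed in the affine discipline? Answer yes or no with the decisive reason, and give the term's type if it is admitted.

yes — v, w, y: no repeats, contraction unneeded; term : T1 → T2
usage: v: 1×; w: 1×; y (bound): 1×
left-to-right use order: w, v, y
typing: well-typed — term : T1 → T2
summary: ordered ✗; linear ✓; affine ✓; relevant ✓; unrestricted ✓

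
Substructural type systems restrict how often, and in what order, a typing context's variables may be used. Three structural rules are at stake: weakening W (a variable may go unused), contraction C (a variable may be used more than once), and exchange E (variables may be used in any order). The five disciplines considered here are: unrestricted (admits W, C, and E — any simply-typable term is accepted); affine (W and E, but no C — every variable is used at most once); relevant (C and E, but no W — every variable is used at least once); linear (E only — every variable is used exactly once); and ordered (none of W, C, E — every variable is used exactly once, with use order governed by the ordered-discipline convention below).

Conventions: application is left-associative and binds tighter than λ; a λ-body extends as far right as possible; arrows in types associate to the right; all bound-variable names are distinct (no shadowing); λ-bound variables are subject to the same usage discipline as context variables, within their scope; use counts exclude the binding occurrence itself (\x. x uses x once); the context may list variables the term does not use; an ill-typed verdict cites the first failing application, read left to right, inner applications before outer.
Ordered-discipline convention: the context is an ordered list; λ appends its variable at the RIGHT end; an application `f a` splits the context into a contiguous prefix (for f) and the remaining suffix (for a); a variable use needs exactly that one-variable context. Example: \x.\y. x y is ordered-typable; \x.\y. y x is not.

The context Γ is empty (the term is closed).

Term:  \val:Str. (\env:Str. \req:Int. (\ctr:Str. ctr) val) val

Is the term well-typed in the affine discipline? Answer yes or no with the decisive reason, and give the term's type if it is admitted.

no — repeated use of val ×2
usage: val [bound]: 2×; env [bound]: 0×; req [bound]: 0×; ctr [bound]: 1×
use order (left to right): ctr, val, val
typing: well-typed — term : Str -> Int -> Str
per-discipline verdicts: ordered ✗, linear ✗, affine ✗, relevant ✗, unrestricted ✓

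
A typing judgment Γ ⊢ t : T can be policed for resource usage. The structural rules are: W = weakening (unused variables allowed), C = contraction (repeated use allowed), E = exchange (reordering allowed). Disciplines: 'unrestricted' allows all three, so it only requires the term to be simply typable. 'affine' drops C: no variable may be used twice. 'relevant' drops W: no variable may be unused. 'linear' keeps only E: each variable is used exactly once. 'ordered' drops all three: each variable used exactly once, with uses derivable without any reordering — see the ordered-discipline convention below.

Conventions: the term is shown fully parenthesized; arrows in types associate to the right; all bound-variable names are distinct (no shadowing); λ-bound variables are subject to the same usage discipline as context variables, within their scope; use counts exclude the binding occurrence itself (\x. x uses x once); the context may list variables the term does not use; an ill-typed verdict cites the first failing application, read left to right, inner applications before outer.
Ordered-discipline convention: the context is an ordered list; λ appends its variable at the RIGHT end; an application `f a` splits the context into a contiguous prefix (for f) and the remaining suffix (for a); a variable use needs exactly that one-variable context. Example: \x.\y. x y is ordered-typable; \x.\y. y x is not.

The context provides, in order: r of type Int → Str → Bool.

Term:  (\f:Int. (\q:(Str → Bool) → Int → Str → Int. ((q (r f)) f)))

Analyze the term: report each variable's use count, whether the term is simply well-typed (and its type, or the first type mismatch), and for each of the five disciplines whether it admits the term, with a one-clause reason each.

counts: r ×1, f (λ-bound) ×2, q (λ-bound) ×1
order of uses: q, r, f, f
typing: well-typed — term : Int → ((Str → Bool) → Int → Str → Int) → Str → Int
ordered: ✗ — uses contraction: f ×2
linear: ✗ — uses contraction: f ×2
affine: ✗ — uses contraction: f ×2
relevant: ✓ — every one of r, f, q appears
unrestricted: ✓ — well-typed at Int → ((Str → Bool) → Int → Str → Int) → Str → Int; no restrictions here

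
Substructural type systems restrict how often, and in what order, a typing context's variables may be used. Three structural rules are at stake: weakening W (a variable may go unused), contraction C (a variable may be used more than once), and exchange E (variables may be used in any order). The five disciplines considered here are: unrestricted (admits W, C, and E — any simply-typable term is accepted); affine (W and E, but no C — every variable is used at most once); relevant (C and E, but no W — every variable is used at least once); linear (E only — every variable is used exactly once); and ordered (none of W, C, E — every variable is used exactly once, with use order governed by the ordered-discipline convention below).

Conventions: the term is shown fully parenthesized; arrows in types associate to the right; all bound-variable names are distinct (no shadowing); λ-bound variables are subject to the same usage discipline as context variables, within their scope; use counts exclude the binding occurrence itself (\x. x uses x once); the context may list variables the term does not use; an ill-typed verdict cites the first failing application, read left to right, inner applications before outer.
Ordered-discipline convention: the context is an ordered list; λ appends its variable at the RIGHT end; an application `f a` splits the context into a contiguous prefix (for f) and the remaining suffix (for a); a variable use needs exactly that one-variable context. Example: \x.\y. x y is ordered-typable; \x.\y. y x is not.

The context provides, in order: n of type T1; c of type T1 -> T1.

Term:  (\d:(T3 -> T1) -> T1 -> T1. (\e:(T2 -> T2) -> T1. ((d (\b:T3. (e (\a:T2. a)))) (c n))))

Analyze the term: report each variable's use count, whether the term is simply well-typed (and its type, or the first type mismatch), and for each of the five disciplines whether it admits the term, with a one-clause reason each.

variable uses: n=1; c=1; d (λ-bound)=1; e (λ-bound)=1; b (λ-bound)=0; a (λ-bound)=1
uses in reading order: d, e, a, c, n
typing: well-typed at ((T3 -> T1) -> T1 -> T1) -> ((T2 -> T2) -> T1) -> T1
ordered: ✗ — unused: b — weakening required
linear: ✗ — unused: b — weakening required
affine: ✓ — no duplicate uses among n, c, d, e, b, a
relevant: ✗ — unused: b — weakening required
unrestricted: ✓ — typability at ((T3 -> T1) -> T1 -> T1) -> ((T2 -> T2) -> T1) -> T1 is all that's needed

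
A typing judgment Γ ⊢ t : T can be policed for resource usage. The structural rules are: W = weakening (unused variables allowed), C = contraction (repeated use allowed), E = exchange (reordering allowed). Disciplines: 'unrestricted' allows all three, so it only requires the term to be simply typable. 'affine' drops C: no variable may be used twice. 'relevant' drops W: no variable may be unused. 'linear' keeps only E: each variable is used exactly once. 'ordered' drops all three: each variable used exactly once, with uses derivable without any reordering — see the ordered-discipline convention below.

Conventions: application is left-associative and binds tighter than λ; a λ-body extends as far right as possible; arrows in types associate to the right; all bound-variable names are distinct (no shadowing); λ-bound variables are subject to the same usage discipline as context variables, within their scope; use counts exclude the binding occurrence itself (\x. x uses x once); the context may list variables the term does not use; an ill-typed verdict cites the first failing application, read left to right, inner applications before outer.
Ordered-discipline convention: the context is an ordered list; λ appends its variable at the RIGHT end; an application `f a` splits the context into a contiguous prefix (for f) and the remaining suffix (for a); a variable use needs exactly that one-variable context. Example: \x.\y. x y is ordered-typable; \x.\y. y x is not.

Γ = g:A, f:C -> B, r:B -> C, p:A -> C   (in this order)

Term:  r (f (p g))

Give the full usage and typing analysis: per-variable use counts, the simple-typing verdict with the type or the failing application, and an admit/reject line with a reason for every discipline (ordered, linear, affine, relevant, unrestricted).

counts: g=1, f=1, r=1, p=1
order of uses: r, f, p, g
typing: well-typed at C
ordered: ✗, no contiguous prefix/suffix split fits r, f, p, g
linear: ✓, each of g, f, r, p used exactly once
affine: ✓, g, f, r, p: no repeats, contraction unneeded
relevant: ✓, every one of g, f, r, p appears
unrestricted: ✓, simply typable at C; W, C, E all held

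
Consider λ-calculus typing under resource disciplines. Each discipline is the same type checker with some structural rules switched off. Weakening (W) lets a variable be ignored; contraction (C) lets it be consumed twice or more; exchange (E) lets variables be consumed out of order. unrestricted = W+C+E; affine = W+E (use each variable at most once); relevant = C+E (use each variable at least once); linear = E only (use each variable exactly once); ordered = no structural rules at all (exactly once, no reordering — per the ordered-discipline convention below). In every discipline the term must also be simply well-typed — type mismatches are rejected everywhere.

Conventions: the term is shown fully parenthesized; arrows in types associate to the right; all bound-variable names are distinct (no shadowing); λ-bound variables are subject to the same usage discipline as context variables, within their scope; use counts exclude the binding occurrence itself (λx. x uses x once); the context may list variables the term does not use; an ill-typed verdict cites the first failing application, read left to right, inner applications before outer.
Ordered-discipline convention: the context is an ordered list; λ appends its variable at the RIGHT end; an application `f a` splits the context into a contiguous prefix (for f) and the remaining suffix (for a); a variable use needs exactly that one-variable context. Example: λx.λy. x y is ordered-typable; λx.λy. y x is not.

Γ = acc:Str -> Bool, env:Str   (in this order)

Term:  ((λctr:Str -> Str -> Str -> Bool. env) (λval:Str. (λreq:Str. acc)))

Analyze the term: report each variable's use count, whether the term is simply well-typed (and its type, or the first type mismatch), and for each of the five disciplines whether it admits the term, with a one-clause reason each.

counts: acc: 1, env: 1, ctr (λ-bound): 0, val (λ-bound): 0, req (λ-bound): 0
uses in reading order: env, acc
typing: ✓ — Str
ordered ✗ (ctr, val, req never used (weakening))
linear ✗ (ctr, val, req never used (weakening))
affine ✓ (none of acc, env, ctr, val, req used more than once)
relevant ✗ (ctr, val, req never used (weakening))
unrestricted ✓ (type-checks (Str) and nothing is barred)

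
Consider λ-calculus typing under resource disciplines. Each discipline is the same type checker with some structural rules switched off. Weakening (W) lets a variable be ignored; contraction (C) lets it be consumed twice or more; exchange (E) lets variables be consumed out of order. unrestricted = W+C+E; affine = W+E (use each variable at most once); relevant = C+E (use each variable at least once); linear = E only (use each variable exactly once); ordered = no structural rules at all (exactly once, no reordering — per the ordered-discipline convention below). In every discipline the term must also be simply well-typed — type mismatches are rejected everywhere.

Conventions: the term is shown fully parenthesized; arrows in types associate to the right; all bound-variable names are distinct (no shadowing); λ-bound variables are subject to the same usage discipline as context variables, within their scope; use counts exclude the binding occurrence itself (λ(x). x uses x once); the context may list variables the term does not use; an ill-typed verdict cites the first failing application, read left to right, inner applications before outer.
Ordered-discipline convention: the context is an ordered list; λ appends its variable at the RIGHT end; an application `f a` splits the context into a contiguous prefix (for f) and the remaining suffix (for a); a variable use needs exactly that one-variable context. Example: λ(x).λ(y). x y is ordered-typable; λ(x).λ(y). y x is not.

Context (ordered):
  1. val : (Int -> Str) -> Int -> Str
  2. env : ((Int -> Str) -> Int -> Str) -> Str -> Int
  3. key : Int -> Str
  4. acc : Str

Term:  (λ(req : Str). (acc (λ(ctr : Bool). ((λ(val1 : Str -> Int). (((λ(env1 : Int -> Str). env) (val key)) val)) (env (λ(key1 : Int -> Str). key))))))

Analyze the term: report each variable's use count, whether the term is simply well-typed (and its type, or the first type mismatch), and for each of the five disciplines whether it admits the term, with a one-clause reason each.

variable uses: val: 2×; env: 2×; key: 2×; acc: 1×; req (bound): 0×; ctr (bound): 0×; val1 (bound): 0×; env1 (bound): 0×; key1 (bound): 0×
use order (left to right): acc, env, val, key, val, env, key
typing: ill-typed: non-arrow in function slot: Str
ordered: ✗ — a type mismatch blocks all five
linear: ✗ — the type mismatch rejects it
affine: ✗ — not simply typable
relevant: ✗ — fails simple typing
unrestricted: ✗ — a type mismatch blocks all five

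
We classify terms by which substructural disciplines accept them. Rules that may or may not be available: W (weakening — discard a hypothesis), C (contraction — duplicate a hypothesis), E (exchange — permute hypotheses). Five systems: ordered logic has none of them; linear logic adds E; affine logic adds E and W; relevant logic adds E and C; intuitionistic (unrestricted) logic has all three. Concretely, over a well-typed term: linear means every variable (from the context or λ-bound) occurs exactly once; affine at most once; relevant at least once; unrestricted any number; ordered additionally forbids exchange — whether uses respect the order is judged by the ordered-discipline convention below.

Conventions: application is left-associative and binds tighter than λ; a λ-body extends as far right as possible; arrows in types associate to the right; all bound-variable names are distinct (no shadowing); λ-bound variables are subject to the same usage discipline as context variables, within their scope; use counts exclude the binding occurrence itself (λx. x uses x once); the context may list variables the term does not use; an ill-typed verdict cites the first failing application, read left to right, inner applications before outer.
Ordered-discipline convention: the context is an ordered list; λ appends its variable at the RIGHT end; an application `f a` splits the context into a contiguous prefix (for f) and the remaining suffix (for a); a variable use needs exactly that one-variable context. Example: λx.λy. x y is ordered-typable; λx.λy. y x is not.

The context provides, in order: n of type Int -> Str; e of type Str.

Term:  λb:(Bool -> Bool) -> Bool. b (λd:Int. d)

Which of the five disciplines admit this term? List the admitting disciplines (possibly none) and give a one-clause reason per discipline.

admitted by: none
counts: n: 0, e: 0, b [bound]: 1, d [bound]: 1
uses in reading order: b, d
typing: ill-typed: an argument Int -> Int mismatches the expected Bool -> Bool
ordered: ✗, a type mismatch blocks all five
linear: ✗, the type mismatch rejects it
affine: ✗, not simply typable
relevant: ✗, fails simple typing
unrestricted: ✗, a type mismatch blocks all five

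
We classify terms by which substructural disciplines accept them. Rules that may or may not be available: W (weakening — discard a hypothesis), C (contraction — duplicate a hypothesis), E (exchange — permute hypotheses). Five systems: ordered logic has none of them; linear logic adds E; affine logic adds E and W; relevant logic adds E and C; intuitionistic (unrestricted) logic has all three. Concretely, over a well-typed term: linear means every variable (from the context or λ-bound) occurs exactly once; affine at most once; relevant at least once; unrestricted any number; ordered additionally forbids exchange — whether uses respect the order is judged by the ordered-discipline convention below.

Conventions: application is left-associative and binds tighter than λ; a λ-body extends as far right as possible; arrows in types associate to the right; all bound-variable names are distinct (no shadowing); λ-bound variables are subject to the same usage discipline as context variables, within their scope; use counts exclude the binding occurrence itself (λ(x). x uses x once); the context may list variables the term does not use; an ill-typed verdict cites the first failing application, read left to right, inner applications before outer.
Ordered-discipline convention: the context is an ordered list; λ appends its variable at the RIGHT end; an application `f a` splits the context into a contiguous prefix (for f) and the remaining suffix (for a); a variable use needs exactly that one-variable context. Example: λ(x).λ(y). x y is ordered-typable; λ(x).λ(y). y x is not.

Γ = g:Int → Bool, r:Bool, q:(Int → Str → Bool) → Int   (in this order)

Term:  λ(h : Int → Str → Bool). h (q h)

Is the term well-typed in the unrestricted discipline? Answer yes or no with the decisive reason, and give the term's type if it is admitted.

yes — simply typable at (Int → Str → Bool) → Str → Bool; W, C, E all held; term : (Int → Str → Bool) → Str → Bool
variable uses: g ×0, r ×0, q ×1, h (bound) ×2
order of uses: h, q, h
typing: the term checks, with type (Int → Str → Bool) → Str → Bool
per-discipline verdicts: ordered ✗ · linear ✗ · affine ✗ · relevant ✗ · unrestricted ✓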